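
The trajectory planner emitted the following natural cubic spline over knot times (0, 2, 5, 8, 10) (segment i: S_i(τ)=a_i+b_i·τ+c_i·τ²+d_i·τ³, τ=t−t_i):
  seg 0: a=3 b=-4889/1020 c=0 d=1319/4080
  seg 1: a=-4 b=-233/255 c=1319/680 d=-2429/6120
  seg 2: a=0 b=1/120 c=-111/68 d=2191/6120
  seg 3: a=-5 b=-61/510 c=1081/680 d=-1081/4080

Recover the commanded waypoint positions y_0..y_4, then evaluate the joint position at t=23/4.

y_0 = S_0(0) = a_0 = 3
y_1 = S_1(0) = a_1 = -4
y_2 = S_2(0) = a_2 = 0
y_3 = S_3(0) = a_3 = -5
y_4 = S_3(2) = -1
t_q=23/4 is in segment 2 (τ=3/4); S_2(τ)=-6623/8704

y_0=3 y_1=-4 y_2=0 y_3=-5 y_4=-1
S(23/4) = -6623/8704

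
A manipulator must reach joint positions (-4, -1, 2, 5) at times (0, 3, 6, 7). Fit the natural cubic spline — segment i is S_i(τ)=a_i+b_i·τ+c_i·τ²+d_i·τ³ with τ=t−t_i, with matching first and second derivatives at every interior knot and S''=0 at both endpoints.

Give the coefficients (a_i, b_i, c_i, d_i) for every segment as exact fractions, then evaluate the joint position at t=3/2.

  seg 0: a=-4 b=35/29 c=0 d=-2/87
  seg 1: a=-1 b=17/29 c=-6/29 d=10/87
  seg 2: a=2 b=71/29 c=24/29 d=-8/29
S(3/2) = -263/116

Δ: Δ0=1, Δ1=1, Δ2=3
row 1: diag=12, rhs=0; c'=1/4, d'=0
row 2: denom=8−3·1/4=29/4; d'=(12−3·0)/(29/4)=48/29
back: M2=48/29
back: M1=0−1/4·48/29=-12/29
M: M0=0, M1=-12/29, M2=48/29, M3=0
seg 0: a=-4, c=M0/2=0, d=(M1−M0)/(6·3)=-2/87, b=Δ0−h0·(2M0+M1)/6=35/29
seg 1: a=-1, c=M1/2=-6/29, d=(M2−M1)/(6·3)=10/87, b=Δ1−h1·(2M1+M2)/6=17/29
seg 2: a=2, c=M2/2=24/29, d=(M3−M2)/(6·1)=-8/29, b=Δ2−h2·(2M2+M3)/6=71/29
t_q=3/2 → seg 0, τ=3/2; S=-4+35/29·τ+0·τ²+-2/87·τ³=-263/116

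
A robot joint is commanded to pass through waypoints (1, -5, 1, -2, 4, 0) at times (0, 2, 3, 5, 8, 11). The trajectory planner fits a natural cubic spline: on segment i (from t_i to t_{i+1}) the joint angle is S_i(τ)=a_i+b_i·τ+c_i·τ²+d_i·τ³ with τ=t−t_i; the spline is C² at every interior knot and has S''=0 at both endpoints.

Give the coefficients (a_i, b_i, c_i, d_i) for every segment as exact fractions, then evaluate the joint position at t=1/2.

Δ: Δ0=-3, Δ1=6, Δ2=-3/2, Δ3=2, Δ4=-4/3
row 1: diag=6, rhs=54; c'=1/6, d'=9
row 2: denom=6−1·1/6=35/6; d'=(-45−1·9)/(35/6)=-324/35
row 3: denom=10−2·12/35=326/35; d'=(21−2·-324/35)/(326/35)=1383/326
row 4: denom=12−3·105/326=3597/326; d'=(-20−3·1383/326)/(3597/326)=-10669/3597
back: M4=-10669/3597
back: M3=1383/326−105/326·-10669/3597=6232/1199
back: M2=-324/35−12/35·6232/1199=-13236/1199
back: M1=9−1/6·-13236/1199=12997/1199
M: M0=0, M1=12997/1199, M2=-13236/1199, M3=6232/1199, M4=-10669/3597, M5=0
seg 0: a=1, c=M0/2=0, d=(M1−M0)/(6·2)=12997/14388, b=Δ0−h0·(2M0+M1)/6=-23788/3597
seg 1: a=-5, c=M1/2=12997/2398, d=(M2−M1)/(6·1)=-26233/7194, b=Δ1−h1·(2M1+M2)/6=15203/3597
seg 2: a=1, c=M2/2=-6618/1199, d=(M3−M2)/(6·2)=4867/3597, b=Δ2−h2·(2M2+M3)/6=2699/654
seg 3: a=-2, c=M3/2=3116/1199, d=(M4−M3)/(6·3)=-29365/64746, b=Δ3−h3·(2M3+M4)/6=-12335/7194
seg 4: a=4, c=M4/2=-10669/7194, d=(M5−M4)/(6·3)=10669/64746, b=Δ4−h4·(2M4+M5)/6=5873/3597
t_q=1/2 → seg 0, τ=1/2; S=1+-23788/3597·τ+0·τ²+12997/14388·τ³=-84169/38368

  seg 0: a=1 b=-23788/3597 c=0 d=12997/14388
  seg 1: a=-5 b=15203/3597 c=12997/2398 d=-26233/7194
  seg 2: a=1 b=2699/654 c=-6618/1199 d=4867/3597
  seg 3: a=-2 b=-12335/7194 c=3116/1199 d=-29365/64746
  seg 4: a=4 b=5873/3597 c=-10669/7194 d=10669/64746
S(1/2) = -84169/38368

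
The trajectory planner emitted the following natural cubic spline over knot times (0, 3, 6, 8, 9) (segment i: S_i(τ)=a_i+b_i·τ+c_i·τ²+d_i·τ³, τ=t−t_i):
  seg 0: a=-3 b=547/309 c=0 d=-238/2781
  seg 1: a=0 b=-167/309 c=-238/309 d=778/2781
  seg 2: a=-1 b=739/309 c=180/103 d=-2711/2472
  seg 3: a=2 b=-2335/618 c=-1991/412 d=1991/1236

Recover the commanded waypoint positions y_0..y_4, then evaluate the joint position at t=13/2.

y_0=-3 y_1=0 y_2=-1 y_3=2 y_4=-5
S(13/2) = 3267/6592

y_0 = S_0(0) = a_0 = -3
y_1 = S_1(0) = a_1 = 0
y_2 = S_2(0) = a_2 = -1
y_3 = S_3(0) = a_3 = 2
y_4 = S_3(1) = -5
t_q=13/2 is in segment 2 (τ=1/2); S_2(τ)=3267/6592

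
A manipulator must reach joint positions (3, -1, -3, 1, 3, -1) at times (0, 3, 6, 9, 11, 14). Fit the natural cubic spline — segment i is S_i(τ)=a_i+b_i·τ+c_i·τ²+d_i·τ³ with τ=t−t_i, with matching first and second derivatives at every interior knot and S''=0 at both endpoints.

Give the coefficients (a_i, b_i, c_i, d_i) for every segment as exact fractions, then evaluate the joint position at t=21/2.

  seg 0: a=3 b=-226/165 c=0 d=2/495
  seg 1: a=-1 b=-208/165 c=2/55 d=16/297
  seg 2: a=-3 b=68/165 c=86/165 d=-106/1485
  seg 3: a=1 b=266/165 c=-4/33 d=-61/660
  seg 4: a=3 b=1/55 c=-223/330 d=223/2970
S(21/2) = 4987/1760

Δ: Δ0=-4/3, Δ1=-2/3, Δ2=4/3, Δ3=1, Δ4=-4/3
row 1: diag=12, rhs=4; c'=1/4, d'=1/3
row 2: denom=12−3·1/4=45/4; d'=(12−3·1/3)/(45/4)=44/45
row 3: denom=10−3·4/15=46/5; d'=(-2−3·44/45)/(46/5)=-37/69
row 4: denom=10−2·5/23=220/23; d'=(-14−2·-37/69)/(220/23)=-223/165
back: M4=-223/165
back: M3=-37/69−5/23·-223/165=-8/33
back: M2=44/45−4/15·-8/33=172/165
back: M1=1/3−1/4·172/165=4/55
M: M0=0, M1=4/55, M2=172/165, M3=-8/33, M4=-223/165, M5=0
seg 0: a=3, c=M0/2=0, d=(M1−M0)/(6·3)=2/495, b=Δ0−h0·(2M0+M1)/6=-226/165
seg 1: a=-1, c=M1/2=2/55, d=(M2−M1)/(6·3)=16/297, b=Δ1−h1·(2M1+M2)/6=-208/165
seg 2: a=-3, c=M2/2=86/165, d=(M3−M2)/(6·3)=-106/1485, b=Δ2−h2·(2M2+M3)/6=68/165
seg 3: a=1, c=M3/2=-4/33, d=(M4−M3)/(6·2)=-61/660, b=Δ3−h3·(2M3+M4)/6=266/165
seg 4: a=3, c=M4/2=-223/330, d=(M5−M4)/(6·3)=223/2970, b=Δ4−h4·(2M4+M5)/6=1/55
t_q=21/2 → seg 3, τ=3/2; S=1+266/165·τ+-4/33·τ²+-61/660·τ³=4987/1760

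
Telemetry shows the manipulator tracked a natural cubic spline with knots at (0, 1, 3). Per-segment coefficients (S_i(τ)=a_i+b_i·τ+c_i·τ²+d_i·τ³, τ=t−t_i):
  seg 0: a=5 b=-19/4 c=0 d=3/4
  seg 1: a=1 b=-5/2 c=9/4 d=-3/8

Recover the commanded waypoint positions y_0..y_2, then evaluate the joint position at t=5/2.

y_0 = S_0(0) = a_0 = 5
y_1 = S_1(0) = a_1 = 1
y_2 = S_1(2) = 2
t_q=5/2 is in segment 1 (τ=3/2); S_1(τ)=67/64

y_0=5 y_1=1 y_2=2
S(5/2) = 67/64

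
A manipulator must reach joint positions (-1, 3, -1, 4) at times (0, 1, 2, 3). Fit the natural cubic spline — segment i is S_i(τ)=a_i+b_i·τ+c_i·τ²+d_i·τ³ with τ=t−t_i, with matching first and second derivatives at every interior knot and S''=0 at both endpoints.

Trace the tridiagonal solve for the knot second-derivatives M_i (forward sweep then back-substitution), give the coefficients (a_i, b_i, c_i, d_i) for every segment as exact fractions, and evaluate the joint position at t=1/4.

  seg 0: a=-1 b=101/15 c=0 d=-41/15
  seg 1: a=3 b=-22/15 c=-41/5 d=17/3
  seg 2: a=-1 b=-13/15 c=44/5 d=-44/15
S(1/4) = 41/64

Δ: Δ0=4, Δ1=-4, Δ2=5
row 1: diag=4, rhs=-48; c'=1/4, d'=-12
row 2: denom=4−1·1/4=15/4; d'=(54−1·-12)/(15/4)=88/5
back: M2=88/5
back: M1=-12−1/4·88/5=-82/5
M: M0=0, M1=-82/5, M2=88/5, M3=0
seg 0: a=-1, c=M0/2=0, d=(M1−M0)/(6·1)=-41/15, b=Δ0−h0·(2M0+M1)/6=101/15
seg 1: a=3, c=M1/2=-41/5, d=(M2−M1)/(6·1)=17/3, b=Δ1−h1·(2M1+M2)/6=-22/15
seg 2: a=-1, c=M2/2=44/5, d=(M3−M2)/(6·1)=-44/15, b=Δ2−h2·(2M2+M3)/6=-13/15
t_q=1/4 → seg 0, τ=1/4; S=-1+101/15·τ+0·τ²+-41/15·τ³=41/64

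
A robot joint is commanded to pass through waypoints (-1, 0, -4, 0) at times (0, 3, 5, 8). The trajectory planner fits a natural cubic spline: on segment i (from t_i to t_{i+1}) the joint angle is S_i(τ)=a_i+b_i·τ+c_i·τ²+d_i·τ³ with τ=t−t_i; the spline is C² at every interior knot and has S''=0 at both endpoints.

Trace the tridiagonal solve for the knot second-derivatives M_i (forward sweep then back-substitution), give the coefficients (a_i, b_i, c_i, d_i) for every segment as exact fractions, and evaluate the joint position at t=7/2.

  seg 0: a=-1 b=61/48 c=0 d=-5/48
  seg 1: a=0 b=-37/24 c=-15/16 d=17/48
  seg 2: a=-4 b=-25/24 c=19/16 d=-19/144
S(7/2) = -123/128

Δ: Δ0=1/3, Δ1=-2, Δ2=4/3
row 1: diag=10, rhs=-14; c'=1/5, d'=-7/5
row 2: denom=10−2·1/5=48/5; d'=(20−2·-7/5)/(48/5)=19/8
back: M2=19/8
back: M1=-7/5−1/5·19/8=-15/8
M: M0=0, M1=-15/8, M2=19/8, M3=0
seg 0: a=-1, c=M0/2=0, d=(M1−M0)/(6·3)=-5/48, b=Δ0−h0·(2M0+M1)/6=61/48
seg 1: a=0, c=M1/2=-15/16, d=(M2−M1)/(6·2)=17/48, b=Δ1−h1·(2M1+M2)/6=-37/24
seg 2: a=-4, c=M2/2=19/16, d=(M3−M2)/(6·3)=-19/144, b=Δ2−h2·(2M2+M3)/6=-25/24
t_q=7/2 → seg 1, τ=1/2; S=0+-37/24·τ+-15/16·τ²+17/48·τ³=-123/128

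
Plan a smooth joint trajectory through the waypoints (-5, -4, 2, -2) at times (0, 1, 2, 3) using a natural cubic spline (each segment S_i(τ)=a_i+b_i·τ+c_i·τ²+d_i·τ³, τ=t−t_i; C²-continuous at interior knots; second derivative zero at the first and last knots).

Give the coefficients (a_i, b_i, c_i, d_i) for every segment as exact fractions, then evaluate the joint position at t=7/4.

Δ: Δ0=1, Δ1=6, Δ2=-4
row 1: diag=4, rhs=30; c'=1/4, d'=15/2
row 2: denom=4−1·1/4=15/4; d'=(-60−1·15/2)/(15/4)=-18
back: M2=-18
back: M1=15/2−1/4·-18=12
M: M0=0, M1=12, M2=-18, M3=0
seg 0: a=-5, c=M0/2=0, d=(M1−M0)/(6·1)=2, b=Δ0−h0·(2M0+M1)/6=-1
seg 1: a=-4, c=M1/2=6, d=(M2−M1)/(6·1)=-5, b=Δ1−h1·(2M1+M2)/6=5
seg 2: a=2, c=M2/2=-9, d=(M3−M2)/(6·1)=3, b=Δ2−h2·(2M2+M3)/6=2
t_q=7/4 → seg 1, τ=3/4; S=-4+5·τ+6·τ²+-5·τ³=65/64

  seg 0: a=-5 b=-1 c=0 d=2
  seg 1: a=-4 b=5 c=6 d=-5
  seg 2: a=2 b=2 c=-9 d=3
S(7/4) = 65/64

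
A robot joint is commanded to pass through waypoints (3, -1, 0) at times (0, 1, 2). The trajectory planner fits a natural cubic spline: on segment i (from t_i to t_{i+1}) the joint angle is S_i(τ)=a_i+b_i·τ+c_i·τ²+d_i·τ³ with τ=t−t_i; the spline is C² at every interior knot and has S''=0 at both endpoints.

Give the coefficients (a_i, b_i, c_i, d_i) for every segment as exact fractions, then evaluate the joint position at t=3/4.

  seg 0: a=3 b=-21/4 c=0 d=5/4
  seg 1: a=-1 b=-3/2 c=15/4 d=-5/4
S(3/4) = -105/256

Δ: Δ0=-4, Δ1=1
row 1: diag=4, rhs=30; c'=1/4, d'=15/2
back: M1=15/2
M: M0=0, M1=15/2, M2=0
seg 0: a=3, c=M0/2=0, d=(M1−M0)/(6·1)=5/4, b=Δ0−h0·(2M0+M1)/6=-21/4
seg 1: a=-1, c=M1/2=15/4, d=(M2−M1)/(6·1)=-5/4, b=Δ1−h1·(2M1+M2)/6=-3/2
t_q=3/4 → seg 0, τ=3/4; S=3+-21/4·τ+0·τ²+5/4·τ³=-105/256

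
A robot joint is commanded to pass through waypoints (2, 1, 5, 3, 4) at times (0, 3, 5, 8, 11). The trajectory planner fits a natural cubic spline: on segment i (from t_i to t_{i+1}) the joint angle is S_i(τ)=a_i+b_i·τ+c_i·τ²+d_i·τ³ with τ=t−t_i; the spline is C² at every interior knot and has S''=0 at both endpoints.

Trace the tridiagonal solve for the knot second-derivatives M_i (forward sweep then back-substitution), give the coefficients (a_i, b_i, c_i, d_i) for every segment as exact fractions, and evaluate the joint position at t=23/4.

  seg 0: a=2 b=-149/118 c=0 d=329/3186
  seg 1: a=1 b=90/59 c=329/354 d=-245/708
  seg 2: a=5 b=193/177 c=-203/177 d=298/1593
  seg 3: a=3 b=-131/177 c=95/177 d=-95/1593
S(23/4) = 9915/1888

Δ: Δ0=-1/3, Δ1=2, Δ2=-2/3, Δ3=1/3
row 1: diag=10, rhs=14; c'=1/5, d'=7/5
row 2: denom=10−2·1/5=48/5; d'=(-16−2·7/5)/(48/5)=-47/24
row 3: denom=12−3·5/16=177/16; d'=(6−3·-47/24)/(177/16)=190/177
back: M3=190/177
back: M2=-47/24−5/16·190/177=-406/177
back: M1=7/5−1/5·-406/177=329/177
M: M0=0, M1=329/177, M2=-406/177, M3=190/177, M4=0
seg 0: a=2, c=M0/2=0, d=(M1−M0)/(6·3)=329/3186, b=Δ0−h0·(2M0+M1)/6=-149/118
seg 1: a=1, c=M1/2=329/354, d=(M2−M1)/(6·2)=-245/708, b=Δ1−h1·(2M1+M2)/6=90/59
seg 2: a=5, c=M2/2=-203/177, d=(M3−M2)/(6·3)=298/1593, b=Δ2−h2·(2M2+M3)/6=193/177
seg 3: a=3, c=M3/2=95/177, d=(M4−M3)/(6·3)=-95/1593, b=Δ3−h3·(2M3+M4)/6=-131/177
t_q=23/4 → seg 2, τ=3/4; S=5+193/177·τ+-203/177·τ²+298/1593·τ³=9915/1888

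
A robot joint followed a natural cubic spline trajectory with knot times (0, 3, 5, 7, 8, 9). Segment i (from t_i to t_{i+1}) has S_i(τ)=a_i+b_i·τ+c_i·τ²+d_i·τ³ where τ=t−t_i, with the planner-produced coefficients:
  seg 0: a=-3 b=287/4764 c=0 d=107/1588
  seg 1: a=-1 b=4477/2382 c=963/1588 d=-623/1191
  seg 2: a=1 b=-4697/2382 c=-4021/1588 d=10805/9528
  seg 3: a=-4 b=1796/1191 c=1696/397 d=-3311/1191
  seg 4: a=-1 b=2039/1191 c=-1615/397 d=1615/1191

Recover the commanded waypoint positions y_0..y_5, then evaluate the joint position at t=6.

y_0=-3 y_1=-1 y_2=1 y_3=-4 y_4=-1 y_5=-2
S(6) = -7527/3176

y_0 = S_0(0) = a_0 = -3
y_1 = S_1(0) = a_1 = -1
y_2 = S_2(0) = a_2 = 1
y_3 = S_3(0) = a_3 = -4
y_4 = S_4(0) = a_4 = -1
y_5 = S_4(1) = -2
t_q=6 is in segment 2 (τ=1); S_2(τ)=-7527/3176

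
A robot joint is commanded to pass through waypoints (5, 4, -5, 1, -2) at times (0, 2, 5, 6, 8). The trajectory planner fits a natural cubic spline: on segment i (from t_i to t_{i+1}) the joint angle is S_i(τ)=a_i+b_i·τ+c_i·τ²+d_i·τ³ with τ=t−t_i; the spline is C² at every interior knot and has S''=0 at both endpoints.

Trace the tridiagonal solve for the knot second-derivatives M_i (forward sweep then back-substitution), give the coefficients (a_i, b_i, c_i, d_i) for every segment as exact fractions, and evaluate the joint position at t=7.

Δ: Δ0=-1/2, Δ1=-3, Δ2=6, Δ3=-3/2
row 1: diag=10, rhs=-15; c'=3/10, d'=-3/2
row 2: denom=8−3·3/10=71/10; d'=(54−3·-3/2)/(71/10)=585/71
row 3: denom=6−1·10/71=416/71; d'=(-45−1·585/71)/(416/71)=-945/104
back: M3=-945/104
back: M2=585/71−10/71·-945/104=495/52
back: M1=-3/2−3/10·495/52=-453/104
M: M0=0, M1=-453/104, M2=495/52, M3=-945/104, M4=0
seg 0: a=5, c=M0/2=0, d=(M1−M0)/(6·2)=-151/416, b=Δ0−h0·(2M0+M1)/6=99/104
seg 1: a=4, c=M1/2=-453/208, d=(M2−M1)/(6·3)=37/48, b=Δ1−h1·(2M1+M2)/6=-177/52
seg 2: a=-5, c=M2/2=495/104, d=(M3−M2)/(6·1)=-645/208, b=Δ2−h2·(2M2+M3)/6=903/208
seg 3: a=1, c=M3/2=-945/208, d=(M4−M3)/(6·2)=315/416, b=Δ3−h3·(2M3+M4)/6=237/52
t_q=7 → seg 3, τ=1; S=1+237/52·τ+-945/208·τ²+315/416·τ³=737/416

  seg 0: a=5 b=99/104 c=0 d=-151/416
  seg 1: a=4 b=-177/52 c=-453/208 d=37/48
  seg 2: a=-5 b=903/208 c=495/104 d=-645/208
  seg 3: a=1 b=237/52 c=-945/208 d=315/416
S(7) = 737/416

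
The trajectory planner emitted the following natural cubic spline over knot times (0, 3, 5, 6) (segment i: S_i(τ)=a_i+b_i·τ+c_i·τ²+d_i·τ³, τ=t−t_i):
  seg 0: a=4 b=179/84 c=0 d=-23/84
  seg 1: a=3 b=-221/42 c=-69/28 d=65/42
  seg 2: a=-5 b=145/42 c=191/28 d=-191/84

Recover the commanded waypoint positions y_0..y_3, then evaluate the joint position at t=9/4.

y_0 = S_0(0) = a_0 = 4
y_1 = S_1(0) = a_1 = 3
y_2 = S_2(0) = a_2 = -5
y_3 = S_2(1) = 3
t_q=9/4 is in segment 0 (τ=9/4); S_0(τ)=1453/256

y_0=4 y_1=3 y_2=-5 y_3=3
S(9/4) = 1453/256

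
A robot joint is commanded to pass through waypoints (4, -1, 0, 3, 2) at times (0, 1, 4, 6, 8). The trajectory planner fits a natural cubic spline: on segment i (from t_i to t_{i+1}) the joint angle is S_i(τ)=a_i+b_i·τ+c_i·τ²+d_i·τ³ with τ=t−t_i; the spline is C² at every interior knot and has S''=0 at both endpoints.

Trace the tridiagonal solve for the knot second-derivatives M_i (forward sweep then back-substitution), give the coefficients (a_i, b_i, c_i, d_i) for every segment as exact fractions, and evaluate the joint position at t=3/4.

  seg 0: a=4 b=-1142/201 c=0 d=137/201
  seg 1: a=-1 b=-731/201 c=137/67 d=-145/603
  seg 2: a=0 b=430/201 c=-8/67 d=-161/1608
  seg 3: a=3 b=185/402 c=-193/268 d=193/1608
S(3/4) = 113/4288

Δ: Δ0=-5, Δ1=1/3, Δ2=3/2, Δ3=-1/2
row 1: diag=8, rhs=32; c'=3/8, d'=4
row 2: denom=10−3·3/8=71/8; d'=(7−3·4)/(71/8)=-40/71
row 3: denom=8−2·16/71=536/71; d'=(-12−2·-40/71)/(536/71)=-193/134
back: M3=-193/134
back: M2=-40/71−16/71·-193/134=-16/67
back: M1=4−3/8·-16/67=274/67
M: M0=0, M1=274/67, M2=-16/67, M3=-193/134, M4=0
seg 0: a=4, c=M0/2=0, d=(M1−M0)/(6·1)=137/201, b=Δ0−h0·(2M0+M1)/6=-1142/201
seg 1: a=-1, c=M1/2=137/67, d=(M2−M1)/(6·3)=-145/603, b=Δ1−h1·(2M1+M2)/6=-731/201
seg 2: a=0, c=M2/2=-8/67, d=(M3−M2)/(6·2)=-161/1608, b=Δ2−h2·(2M2+M3)/6=430/201
seg 3: a=3, c=M3/2=-193/268, d=(M4−M3)/(6·2)=193/1608, b=Δ3−h3·(2M3+M4)/6=185/402
t_q=3/4 → seg 0, τ=3/4; S=4+-1142/201·τ+0·τ²+137/201·τ³=113/4288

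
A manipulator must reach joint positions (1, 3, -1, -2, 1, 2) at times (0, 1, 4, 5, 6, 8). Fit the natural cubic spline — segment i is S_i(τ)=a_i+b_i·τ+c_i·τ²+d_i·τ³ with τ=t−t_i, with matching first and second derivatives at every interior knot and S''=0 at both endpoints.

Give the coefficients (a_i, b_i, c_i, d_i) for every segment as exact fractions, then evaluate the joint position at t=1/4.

Δ: Δ0=2, Δ1=-4/3, Δ2=-1, Δ3=3, Δ4=1/2
row 1: diag=8, rhs=-20; c'=3/8, d'=-5/2
row 2: denom=8−3·3/8=55/8; d'=(2−3·-5/2)/(55/8)=76/55
row 3: denom=4−1·8/55=212/55; d'=(24−1·76/55)/(212/55)=311/53
row 4: denom=6−1·55/212=1217/212; d'=(-15−1·311/53)/(1217/212)=-4424/1217
back: M4=-4424/1217
back: M3=311/53−55/212·-4424/1217=8289/1217
back: M2=76/55−8/55·8289/1217=476/1217
back: M1=-5/2−3/8·476/1217=-3221/1217
M: M0=0, M1=-3221/1217, M2=476/1217, M3=8289/1217, M4=-4424/1217, M5=0
seg 0: a=1, c=M0/2=0, d=(M1−M0)/(6·1)=-3221/7302, b=Δ0−h0·(2M0+M1)/6=17825/7302
seg 1: a=3, c=M1/2=-3221/2434, d=(M2−M1)/(6·3)=3697/21906, b=Δ1−h1·(2M1+M2)/6=4081/3651
seg 2: a=-1, c=M2/2=238/1217, d=(M3−M2)/(6·1)=7813/7302, b=Δ2−h2·(2M2+M3)/6=-16543/7302
seg 3: a=-2, c=M3/2=8289/2434, d=(M4−M3)/(6·1)=-12713/7302, b=Δ3−h3·(2M3+M4)/6=4876/3651
seg 4: a=1, c=M4/2=-2212/1217, d=(M5−M4)/(6·2)=1106/3651, b=Δ4−h4·(2M4+M5)/6=21347/7302
t_q=1/4 → seg 0, τ=1/4; S=1+17825/7302·τ+0·τ²+-3221/7302·τ³=249769/155776

  seg 0: a=1 b=17825/7302 c=0 d=-3221/7302
  seg 1: a=3 b=4081/3651 c=-3221/2434 d=3697/21906
  seg 2: a=-1 b=-16543/7302 c=238/1217 d=7813/7302
  seg 3: a=-2 b=4876/3651 c=8289/2434 d=-12713/7302
  seg 4: a=1 b=21347/7302 c=-2212/1217 d=1106/3651
S(1/4) = 249769/155776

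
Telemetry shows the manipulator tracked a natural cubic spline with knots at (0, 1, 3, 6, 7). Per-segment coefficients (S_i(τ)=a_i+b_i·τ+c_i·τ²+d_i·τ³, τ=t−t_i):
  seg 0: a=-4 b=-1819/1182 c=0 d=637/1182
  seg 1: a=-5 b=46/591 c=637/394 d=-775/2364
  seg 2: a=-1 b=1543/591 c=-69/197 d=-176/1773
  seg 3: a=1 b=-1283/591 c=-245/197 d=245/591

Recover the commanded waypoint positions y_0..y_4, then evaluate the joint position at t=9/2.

y_0 = S_0(0) = a_0 = -4
y_1 = S_1(0) = a_1 = -5
y_2 = S_2(0) = a_2 = -1
y_3 = S_3(0) = a_3 = 1
y_4 = S_3(1) = -2
t_q=9/2 is in segment 2 (τ=3/2); S_2(τ)=1413/788

y_0=-4 y_1=-5 y_2=-1 y_3=1 y_4=-2
S(9/2) = 1413/788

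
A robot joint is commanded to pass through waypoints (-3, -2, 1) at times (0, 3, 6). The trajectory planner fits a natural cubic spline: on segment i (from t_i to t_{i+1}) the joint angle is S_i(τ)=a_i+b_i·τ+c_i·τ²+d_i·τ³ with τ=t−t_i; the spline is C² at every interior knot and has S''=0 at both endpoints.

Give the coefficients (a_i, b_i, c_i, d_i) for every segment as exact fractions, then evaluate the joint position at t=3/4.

Δ: Δ0=1/3, Δ1=1
row 1: diag=12, rhs=4; c'=1/4, d'=1/3
back: M1=1/3
M: M0=0, M1=1/3, M2=0
seg 0: a=-3, c=M0/2=0, d=(M1−M0)/(6·3)=1/54, b=Δ0−h0·(2M0+M1)/6=1/6
seg 1: a=-2, c=M1/2=1/6, d=(M2−M1)/(6·3)=-1/54, b=Δ1−h1·(2M1+M2)/6=2/3
t_q=3/4 → seg 0, τ=3/4; S=-3+1/6·τ+0·τ²+1/54·τ³=-367/128

  seg 0: a=-3 b=1/6 c=0 d=1/54
  seg 1: a=-2 b=2/3 c=1/6 d=-1/54
S(3/4) = -367/128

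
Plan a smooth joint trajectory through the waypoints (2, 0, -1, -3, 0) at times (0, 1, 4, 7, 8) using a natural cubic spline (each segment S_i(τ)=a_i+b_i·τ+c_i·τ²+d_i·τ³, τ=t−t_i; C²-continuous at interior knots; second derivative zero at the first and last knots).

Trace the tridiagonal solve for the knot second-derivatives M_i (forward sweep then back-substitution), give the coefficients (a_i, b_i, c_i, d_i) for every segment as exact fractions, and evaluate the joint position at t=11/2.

  seg 0: a=2 b=-239/104 c=0 d=31/104
  seg 1: a=0 b=-73/52 c=93/104 d=-503/2808
  seg 2: a=-1 b=-7/8 c=-28/39 d=737/2808
  seg 3: a=-3 b=99/52 c=171/104 d=-57/104
S(11/2) = -2531/832

Δ: Δ0=-2, Δ1=-1/3, Δ2=-2/3, Δ3=3
row 1: diag=8, rhs=10; c'=3/8, d'=5/4
row 2: denom=12−3·3/8=87/8; d'=(-2−3·5/4)/(87/8)=-46/87
row 3: denom=8−3·8/29=208/29; d'=(22−3·-46/87)/(208/29)=171/52
back: M3=171/52
back: M2=-46/87−8/29·171/52=-56/39
back: M1=5/4−3/8·-56/39=93/52
M: M0=0, M1=93/52, M2=-56/39, M3=171/52, M4=0
seg 0: a=2, c=M0/2=0, d=(M1−M0)/(6·1)=31/104, b=Δ0−h0·(2M0+M1)/6=-239/104
seg 1: a=0, c=M1/2=93/104, d=(M2−M1)/(6·3)=-503/2808, b=Δ1−h1·(2M1+M2)/6=-73/52
seg 2: a=-1, c=M2/2=-28/39, d=(M3−M2)/(6·3)=737/2808, b=Δ2−h2·(2M2+M3)/6=-7/8
seg 3: a=-3, c=M3/2=171/104, d=(M4−M3)/(6·1)=-57/104, b=Δ3−h3·(2M3+M4)/6=99/52
t_q=11/2 → seg 2, τ=3/2; S=-1+-7/8·τ+-28/39·τ²+737/2808·τ³=-2531/832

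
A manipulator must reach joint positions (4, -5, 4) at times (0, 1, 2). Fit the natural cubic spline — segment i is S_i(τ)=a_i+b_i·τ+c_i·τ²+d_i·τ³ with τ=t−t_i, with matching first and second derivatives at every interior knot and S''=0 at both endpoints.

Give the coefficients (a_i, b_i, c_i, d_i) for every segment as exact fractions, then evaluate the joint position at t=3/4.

Δ: Δ0=-9, Δ1=9
row 1: diag=4, rhs=108; c'=1/4, d'=27
back: M1=27
M: M0=0, M1=27, M2=0
seg 0: a=4, c=M0/2=0, d=(M1−M0)/(6·1)=9/2, b=Δ0−h0·(2M0+M1)/6=-27/2
seg 1: a=-5, c=M1/2=27/2, d=(M2−M1)/(6·1)=-9/2, b=Δ1−h1·(2M1+M2)/6=0
t_q=3/4 → seg 0, τ=3/4; S=4+-27/2·τ+0·τ²+9/2·τ³=-541/128

  seg 0: a=4 b=-27/2 c=0 d=9/2
  seg 1: a=-5 b=0 c=27/2 d=-9/2
S(3/4) = -541/128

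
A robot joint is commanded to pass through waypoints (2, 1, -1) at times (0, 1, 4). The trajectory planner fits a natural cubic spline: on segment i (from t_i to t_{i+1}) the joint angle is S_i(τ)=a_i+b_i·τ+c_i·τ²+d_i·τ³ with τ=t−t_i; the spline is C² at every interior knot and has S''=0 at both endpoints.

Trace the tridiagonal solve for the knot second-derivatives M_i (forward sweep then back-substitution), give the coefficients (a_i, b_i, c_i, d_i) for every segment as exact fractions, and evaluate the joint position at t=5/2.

Δ: Δ0=-1, Δ1=-2/3
row 1: diag=8, rhs=2; c'=3/8, d'=1/4
back: M1=1/4
M: M0=0, M1=1/4, M2=0
seg 0: a=2, c=M0/2=0, d=(M1−M0)/(6·1)=1/24, b=Δ0−h0·(2M0+M1)/6=-25/24
seg 1: a=1, c=M1/2=1/8, d=(M2−M1)/(6·3)=-1/72, b=Δ1−h1·(2M1+M2)/6=-11/12
t_q=5/2 → seg 1, τ=3/2; S=1+-11/12·τ+1/8·τ²+-1/72·τ³=-9/64

  seg 0: a=2 b=-25/24 c=0 d=1/24
  seg 1: a=1 b=-11/12 c=1/8 d=-1/72
S(5/2) = -9/64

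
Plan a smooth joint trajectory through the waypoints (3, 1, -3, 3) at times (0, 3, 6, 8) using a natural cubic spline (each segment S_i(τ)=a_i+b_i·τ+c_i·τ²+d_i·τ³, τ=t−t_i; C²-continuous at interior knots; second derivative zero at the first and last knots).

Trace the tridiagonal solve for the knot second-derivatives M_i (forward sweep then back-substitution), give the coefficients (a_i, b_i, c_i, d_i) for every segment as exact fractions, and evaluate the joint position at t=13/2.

  seg 0: a=3 b=-5/37 c=0 d=-59/999
  seg 1: a=1 b=-64/37 c=-59/111 d=221/999
  seg 2: a=-3 b=39/37 c=54/37 d=-9/37
S(13/2) = -633/296

Δ: Δ0=-2/3, Δ1=-4/3, Δ2=3
row 1: diag=12, rhs=-4; c'=1/4, d'=-1/3
row 2: denom=10−3·1/4=37/4; d'=(26−3·-1/3)/(37/4)=108/37
back: M2=108/37
back: M1=-1/3−1/4·108/37=-118/111
M: M0=0, M1=-118/111, M2=108/37, M3=0
seg 0: a=3, c=M0/2=0, d=(M1−M0)/(6·3)=-59/999, b=Δ0−h0·(2M0+M1)/6=-5/37
seg 1: a=1, c=M1/2=-59/111, d=(M2−M1)/(6·3)=221/999, b=Δ1−h1·(2M1+M2)/6=-64/37
seg 2: a=-3, c=M2/2=54/37, d=(M3−M2)/(6·2)=-9/37, b=Δ2−h2·(2M2+M3)/6=39/37
t_q=13/2 → seg 2, τ=1/2; S=-3+39/37·τ+54/37·τ²+-9/37·τ³=-633/296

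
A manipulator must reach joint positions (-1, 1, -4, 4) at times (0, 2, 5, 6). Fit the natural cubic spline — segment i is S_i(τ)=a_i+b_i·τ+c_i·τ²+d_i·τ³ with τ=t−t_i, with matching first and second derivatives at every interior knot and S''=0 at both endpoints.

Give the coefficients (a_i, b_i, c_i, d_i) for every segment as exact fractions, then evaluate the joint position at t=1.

Δ: Δ0=1, Δ1=-5/3, Δ2=8
row 1: diag=10, rhs=-16; c'=3/10, d'=-8/5
row 2: denom=8−3·3/10=71/10; d'=(58−3·-8/5)/(71/10)=628/71
back: M2=628/71
back: M1=-8/5−3/10·628/71=-302/71
M: M0=0, M1=-302/71, M2=628/71, M3=0
seg 0: a=-1, c=M0/2=0, d=(M1−M0)/(6·2)=-151/426, b=Δ0−h0·(2M0+M1)/6=515/213
seg 1: a=1, c=M1/2=-151/71, d=(M2−M1)/(6·3)=155/213, b=Δ1−h1·(2M1+M2)/6=-391/213
seg 2: a=-4, c=M2/2=314/71, d=(M3−M2)/(6·1)=-314/213, b=Δ2−h2·(2M2+M3)/6=1076/213
t_q=1 → seg 0, τ=1; S=-1+515/213·τ+0·τ²+-151/426·τ³=151/142

  seg 0: a=-1 b=515/213 c=0 d=-151/426
  seg 1: a=1 b=-391/213 c=-151/71 d=155/213
  seg 2: a=-4 b=1076/213 c=314/71 d=-314/213
S(1) = 151/142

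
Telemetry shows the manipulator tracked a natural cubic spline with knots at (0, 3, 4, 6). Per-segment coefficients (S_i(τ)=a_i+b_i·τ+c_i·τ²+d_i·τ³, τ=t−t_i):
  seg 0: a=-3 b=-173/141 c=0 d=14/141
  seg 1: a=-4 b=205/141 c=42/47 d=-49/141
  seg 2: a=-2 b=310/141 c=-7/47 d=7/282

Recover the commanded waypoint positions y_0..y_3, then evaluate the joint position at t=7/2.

y_0 = S_0(0) = a_0 = -3
y_1 = S_1(0) = a_1 = -4
y_2 = S_2(0) = a_2 = -2
y_3 = S_2(2) = 2
t_q=7/2 is in segment 1 (τ=1/2); S_1(τ)=-1163/376

y_0=-3 y_1=-4 y_2=-2 y_3=2
S(7/2) = -1163/376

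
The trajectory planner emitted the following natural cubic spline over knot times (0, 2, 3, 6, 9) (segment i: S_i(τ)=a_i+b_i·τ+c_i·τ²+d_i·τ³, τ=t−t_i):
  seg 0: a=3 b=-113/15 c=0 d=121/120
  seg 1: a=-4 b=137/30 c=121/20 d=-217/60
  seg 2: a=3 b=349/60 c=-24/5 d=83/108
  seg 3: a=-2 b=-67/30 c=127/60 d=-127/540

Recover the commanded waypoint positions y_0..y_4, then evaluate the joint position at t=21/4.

y_0=3 y_1=-4 y_2=3 y_3=-2 y_4=4
S(21/4) = 693/1280

y_0 = S_0(0) = a_0 = 3
y_1 = S_1(0) = a_1 = -4
y_2 = S_2(0) = a_2 = 3
y_3 = S_3(0) = a_3 = -2
y_4 = S_3(3) = 4
t_q=21/4 is in segment 2 (τ=9/4); S_2(τ)=693/1280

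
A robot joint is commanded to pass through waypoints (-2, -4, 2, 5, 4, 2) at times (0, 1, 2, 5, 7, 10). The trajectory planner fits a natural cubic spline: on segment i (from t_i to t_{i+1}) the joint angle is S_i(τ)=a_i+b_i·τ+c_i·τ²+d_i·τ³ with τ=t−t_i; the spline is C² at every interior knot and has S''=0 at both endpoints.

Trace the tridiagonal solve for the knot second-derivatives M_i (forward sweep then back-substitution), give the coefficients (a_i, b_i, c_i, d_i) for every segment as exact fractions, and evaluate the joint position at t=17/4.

  seg 0: a=-2 b=-2773/654 c=0 d=1465/654
  seg 1: a=-4 b=811/327 c=1465/218 d=-2093/654
  seg 2: a=2 b=4133/654 c=-314/109 d=2173/5886
  seg 3: a=5 b=-326/327 c=289/654 d=-253/2616
  seg 4: a=4 b=-85/218 c=-181/1308 d=181/11772
S(17/4) = 81487/13952

Δ: Δ0=-2, Δ1=6, Δ2=1, Δ3=-1/2, Δ4=-2/3
row 1: diag=4, rhs=48; c'=1/4, d'=12
row 2: denom=8−1·1/4=31/4; d'=(-30−1·12)/(31/4)=-168/31
row 3: denom=10−3·12/31=274/31; d'=(-9−3·-168/31)/(274/31)=225/274
row 4: denom=10−2·31/137=1308/137; d'=(-1−2·225/274)/(1308/137)=-181/654
back: M4=-181/654
back: M3=225/274−31/137·-181/654=289/327
back: M2=-168/31−12/31·289/327=-628/109
back: M1=12−1/4·-628/109=1465/109
M: M0=0, M1=1465/109, M2=-628/109, M3=289/327, M4=-181/654, M5=0
seg 0: a=-2, c=M0/2=0, d=(M1−M0)/(6·1)=1465/654, b=Δ0−h0·(2M0+M1)/6=-2773/654
seg 1: a=-4, c=M1/2=1465/218, d=(M2−M1)/(6·1)=-2093/654, b=Δ1−h1·(2M1+M2)/6=811/327
seg 2: a=2, c=M2/2=-314/109, d=(M3−M2)/(6·3)=2173/5886, b=Δ2−h2·(2M2+M3)/6=4133/654
seg 3: a=5, c=M3/2=289/654, d=(M4−M3)/(6·2)=-253/2616, b=Δ3−h3·(2M3+M4)/6=-326/327
seg 4: a=4, c=M4/2=-181/1308, d=(M5−M4)/(6·3)=181/11772, b=Δ4−h4·(2M4+M5)/6=-85/218
t_q=17/4 → seg 2, τ=9/4; S=2+4133/654·τ+-314/109·τ²+2173/5886·τ³=81487/13952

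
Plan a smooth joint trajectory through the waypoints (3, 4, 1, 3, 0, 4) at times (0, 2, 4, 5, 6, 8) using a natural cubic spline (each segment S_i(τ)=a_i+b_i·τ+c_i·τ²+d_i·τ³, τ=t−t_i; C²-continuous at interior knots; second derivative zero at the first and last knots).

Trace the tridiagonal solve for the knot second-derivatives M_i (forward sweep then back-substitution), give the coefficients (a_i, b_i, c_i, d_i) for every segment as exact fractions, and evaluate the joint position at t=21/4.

Δ: Δ0=1/2, Δ1=-3/2, Δ2=2, Δ3=-3, Δ4=2
row 1: diag=8, rhs=-12; c'=1/4, d'=-3/2
row 2: denom=6−2·1/4=11/2; d'=(21−2·-3/2)/(11/2)=48/11
row 3: denom=4−1·2/11=42/11; d'=(-30−1·48/11)/(42/11)=-9
row 4: denom=6−1·11/42=241/42; d'=(30−1·-9)/(241/42)=1638/241
back: M4=1638/241
back: M3=-9−11/42·1638/241=-2598/241
back: M2=48/11−2/11·-2598/241=1524/241
back: M1=-3/2−1/4·1524/241=-1485/482
M: M0=0, M1=-1485/482, M2=1524/241, M3=-2598/241, M4=1638/241, M5=0
seg 0: a=3, c=M0/2=0, d=(M1−M0)/(6·2)=-495/1928, b=Δ0−h0·(2M0+M1)/6=368/241
seg 1: a=4, c=M1/2=-1485/964, d=(M2−M1)/(6·2)=1511/1928, b=Δ1−h1·(2M1+M2)/6=-749/482
seg 2: a=1, c=M2/2=762/241, d=(M3−M2)/(6·1)=-687/241, b=Δ2−h2·(2M2+M3)/6=407/241
seg 3: a=3, c=M3/2=-1299/241, d=(M4−M3)/(6·1)=706/241, b=Δ3−h3·(2M3+M4)/6=-130/241
seg 4: a=0, c=M4/2=819/241, d=(M5−M4)/(6·2)=-273/482, b=Δ4−h4·(2M4+M5)/6=-610/241
t_q=21/4 → seg 3, τ=1/4; S=3+-130/241·τ+-1299/241·τ²+706/241·τ³=19851/7712

  seg 0: a=3 b=368/241 c=0 d=-495/1928
  seg 1: a=4 b=-749/482 c=-1485/964 d=1511/1928
  seg 2: a=1 b=407/241 c=762/241 d=-687/241
  seg 3: a=3 b=-130/241 c=-1299/241 d=706/241
  seg 4: a=0 b=-610/241 c=819/241 d=-273/482
S(21/4) = 19851/7712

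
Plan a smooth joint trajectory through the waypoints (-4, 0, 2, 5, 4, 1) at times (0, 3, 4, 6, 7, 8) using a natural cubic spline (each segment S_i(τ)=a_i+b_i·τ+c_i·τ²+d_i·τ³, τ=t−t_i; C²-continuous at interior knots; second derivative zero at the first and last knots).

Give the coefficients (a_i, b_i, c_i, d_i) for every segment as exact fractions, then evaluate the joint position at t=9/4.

  seg 0: a=-4 b=6241/5718 c=0 d=461/17154
  seg 1: a=0 b=5195/2859 c=461/1906 d=-337/5718
  seg 2: a=2 b=12145/5718 c=62/953 d=-539/2859
  seg 3: a=5 b=697/5718 c=-1016/953 d=-319/5718
  seg 4: a=4 b=-6226/2859 c=-2351/1906 d=2351/5718
S(9/4) = -151027/121984

Δ: Δ0=4/3, Δ1=2, Δ2=3/2, Δ3=-1, Δ4=-3
row 1: diag=8, rhs=4; c'=1/8, d'=1/2
row 2: denom=6−1·1/8=47/8; d'=(-3−1·1/2)/(47/8)=-28/47
row 3: denom=6−2·16/47=250/47; d'=(-15−2·-28/47)/(250/47)=-649/250
row 4: denom=4−1·47/250=953/250; d'=(-12−1·-649/250)/(953/250)=-2351/953
back: M4=-2351/953
back: M3=-649/250−47/250·-2351/953=-2032/953
back: M2=-28/47−16/47·-2032/953=124/953
back: M1=1/2−1/8·124/953=461/953
M: M0=0, M1=461/953, M2=124/953, M3=-2032/953, M4=-2351/953, M5=0
seg 0: a=-4, c=M0/2=0, d=(M1−M0)/(6·3)=461/17154, b=Δ0−h0·(2M0+M1)/6=6241/5718
seg 1: a=0, c=M1/2=461/1906, d=(M2−M1)/(6·1)=-337/5718, b=Δ1−h1·(2M1+M2)/6=5195/2859
seg 2: a=2, c=M2/2=62/953, d=(M3−M2)/(6·2)=-539/2859, b=Δ2−h2·(2M2+M3)/6=12145/5718
seg 3: a=5, c=M3/2=-1016/953, d=(M4−M3)/(6·1)=-319/5718, b=Δ3−h3·(2M3+M4)/6=697/5718
seg 4: a=4, c=M4/2=-2351/1906, d=(M5−M4)/(6·1)=2351/5718, b=Δ4−h4·(2M4+M5)/6=-6226/2859
t_q=9/4 → seg 0, τ=9/4; S=-4+6241/5718·τ+0·τ²+461/17154·τ³=-151027/121984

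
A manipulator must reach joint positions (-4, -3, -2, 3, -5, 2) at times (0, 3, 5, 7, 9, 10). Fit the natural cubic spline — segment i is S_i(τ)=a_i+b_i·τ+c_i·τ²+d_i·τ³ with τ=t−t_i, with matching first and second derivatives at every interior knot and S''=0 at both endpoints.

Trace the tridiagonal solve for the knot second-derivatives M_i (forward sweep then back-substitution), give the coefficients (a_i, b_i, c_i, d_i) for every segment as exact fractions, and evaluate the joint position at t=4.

  seg 0: a=-4 b=799/1164 c=0 d=-137/3492
  seg 1: a=-3 b=-217/582 c=-137/388 d=919/2328
  seg 2: a=-2 b=859/291 c=391/194 d=-2609/2328
  seg 3: a=3 b=-1417/582 c=-1827/388 d=2285/1164
  seg 4: a=-5 b=1331/582 c=2743/388 d=-2743/1164
S(4) = -2585/776

Δ: Δ0=1/3, Δ1=1/2, Δ2=5/2, Δ3=-4, Δ4=7
row 1: diag=10, rhs=1; c'=1/5, d'=1/10
row 2: denom=8−2·1/5=38/5; d'=(12−2·1/10)/(38/5)=59/38
row 3: denom=8−2·5/19=142/19; d'=(-39−2·59/38)/(142/19)=-400/71
row 4: denom=6−2·19/71=388/71; d'=(66−2·-400/71)/(388/71)=2743/194
back: M4=2743/194
back: M3=-400/71−19/71·2743/194=-1827/194
back: M2=59/38−5/19·-1827/194=391/97
back: M1=1/10−1/5·391/97=-137/194
M: M0=0, M1=-137/194, M2=391/97, M3=-1827/194, M4=2743/194, M5=0
seg 0: a=-4, c=M0/2=0, d=(M1−M0)/(6·3)=-137/3492, b=Δ0−h0·(2M0+M1)/6=799/1164
seg 1: a=-3, c=M1/2=-137/388, d=(M2−M1)/(6·2)=919/2328, b=Δ1−h1·(2M1+M2)/6=-217/582
seg 2: a=-2, c=M2/2=391/194, d=(M3−M2)/(6·2)=-2609/2328, b=Δ2−h2·(2M2+M3)/6=859/291
seg 3: a=3, c=M3/2=-1827/388, d=(M4−M3)/(6·2)=2285/1164, b=Δ3−h3·(2M3+M4)/6=-1417/582
seg 4: a=-5, c=M4/2=2743/388, d=(M5−M4)/(6·1)=-2743/1164, b=Δ4−h4·(2M4+M5)/6=1331/582
t_q=4 → seg 1, τ=1; S=-3+-217/582·τ+-137/388·τ²+919/2328·τ³=-2585/776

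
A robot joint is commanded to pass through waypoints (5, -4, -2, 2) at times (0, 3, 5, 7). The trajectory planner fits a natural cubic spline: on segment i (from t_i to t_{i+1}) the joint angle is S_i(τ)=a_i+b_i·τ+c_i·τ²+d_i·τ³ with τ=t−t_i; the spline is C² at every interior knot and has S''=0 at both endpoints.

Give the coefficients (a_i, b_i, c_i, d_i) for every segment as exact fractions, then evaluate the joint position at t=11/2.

  seg 0: a=5 b=-159/38 c=0 d=5/38
  seg 1: a=-4 b=-12/19 c=45/38 d=-7/38
  seg 2: a=-2 b=36/19 c=3/38 d=-1/76
S(11/2) = -629/608

Δ: Δ0=-3, Δ1=1, Δ2=2
row 1: diag=10, rhs=24; c'=1/5, d'=12/5
row 2: denom=8−2·1/5=38/5; d'=(6−2·12/5)/(38/5)=3/19
back: M2=3/19
back: M1=12/5−1/5·3/19=45/19
M: M0=0, M1=45/19, M2=3/19, M3=0
seg 0: a=5, c=M0/2=0, d=(M1−M0)/(6·3)=5/38, b=Δ0−h0·(2M0+M1)/6=-159/38
seg 1: a=-4, c=M1/2=45/38, d=(M2−M1)/(6·2)=-7/38, b=Δ1−h1·(2M1+M2)/6=-12/19
seg 2: a=-2, c=M2/2=3/38, d=(M3−M2)/(6·2)=-1/76, b=Δ2−h2·(2M2+M3)/6=36/19
t_q=11/2 → seg 2, τ=1/2; S=-2+36/19·τ+3/38·τ²+-1/76·τ³=-629/608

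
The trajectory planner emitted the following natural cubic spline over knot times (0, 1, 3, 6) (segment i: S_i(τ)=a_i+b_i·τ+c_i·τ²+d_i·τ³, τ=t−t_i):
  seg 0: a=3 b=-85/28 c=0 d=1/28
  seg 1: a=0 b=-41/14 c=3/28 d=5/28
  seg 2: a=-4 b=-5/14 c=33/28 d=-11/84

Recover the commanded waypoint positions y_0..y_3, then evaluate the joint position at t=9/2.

y_0=3 y_1=0 y_2=-4 y_3=2
S(9/2) = -521/224

y_0 = S_0(0) = a_0 = 3
y_1 = S_1(0) = a_1 = 0
y_2 = S_2(0) = a_2 = -4
y_3 = S_2(3) = 2
t_q=9/2 is in segment 2 (τ=3/2); S_2(τ)=-521/224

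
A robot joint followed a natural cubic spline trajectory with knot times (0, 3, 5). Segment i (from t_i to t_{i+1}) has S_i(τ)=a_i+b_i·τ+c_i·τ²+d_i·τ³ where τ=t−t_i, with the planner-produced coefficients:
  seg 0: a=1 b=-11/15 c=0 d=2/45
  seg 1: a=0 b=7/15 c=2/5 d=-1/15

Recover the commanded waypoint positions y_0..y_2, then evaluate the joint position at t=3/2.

y_0 = S_0(0) = a_0 = 1
y_1 = S_1(0) = a_1 = 0
y_2 = S_1(2) = 2
t_q=3/2 is in segment 0 (τ=3/2); S_0(τ)=1/20

y_0=1 y_1=0 y_2=2
S(3/2) = 1/20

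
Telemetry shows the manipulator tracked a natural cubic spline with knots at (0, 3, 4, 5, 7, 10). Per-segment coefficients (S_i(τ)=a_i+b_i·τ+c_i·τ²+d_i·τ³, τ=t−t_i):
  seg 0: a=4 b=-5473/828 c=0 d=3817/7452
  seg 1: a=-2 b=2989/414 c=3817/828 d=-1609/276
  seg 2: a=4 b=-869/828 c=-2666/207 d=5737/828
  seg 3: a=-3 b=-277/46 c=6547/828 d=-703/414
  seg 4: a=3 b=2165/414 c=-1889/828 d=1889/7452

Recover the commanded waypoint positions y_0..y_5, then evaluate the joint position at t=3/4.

y_0 = S_0(0) = a_0 = 4
y_1 = S_1(0) = a_1 = -2
y_2 = S_2(0) = a_2 = 4
y_3 = S_3(0) = a_3 = -3
y_4 = S_4(0) = a_4 = 3
y_5 = S_4(3) = 5
t_q=3/4 is in segment 0 (τ=3/4); S_0(τ)=-4365/5888

y_0=4 y_1=-2 y_2=4 y_3=-3 y_4=3 y_5=5
S(3/4) = -4365/5888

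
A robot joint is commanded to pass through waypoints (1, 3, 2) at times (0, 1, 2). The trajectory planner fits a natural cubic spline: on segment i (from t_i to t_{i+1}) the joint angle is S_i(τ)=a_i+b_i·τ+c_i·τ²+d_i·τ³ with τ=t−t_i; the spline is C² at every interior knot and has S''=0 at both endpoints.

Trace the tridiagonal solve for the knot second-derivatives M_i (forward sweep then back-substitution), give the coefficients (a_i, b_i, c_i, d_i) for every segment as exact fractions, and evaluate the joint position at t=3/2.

  seg 0: a=1 b=11/4 c=0 d=-3/4
  seg 1: a=3 b=1/2 c=-9/4 d=3/4
S(3/2) = 89/32

Δ: Δ0=2, Δ1=-1
row 1: diag=4, rhs=-18; c'=1/4, d'=-9/2
back: M1=-9/2
M: M0=0, M1=-9/2, M2=0
seg 0: a=1, c=M0/2=0, d=(M1−M0)/(6·1)=-3/4, b=Δ0−h0·(2M0+M1)/6=11/4
seg 1: a=3, c=M1/2=-9/4, d=(M2−M1)/(6·1)=3/4, b=Δ1−h1·(2M1+M2)/6=1/2
t_q=3/2 → seg 1, τ=1/2; S=3+1/2·τ+-9/4·τ²+3/4·τ³=89/32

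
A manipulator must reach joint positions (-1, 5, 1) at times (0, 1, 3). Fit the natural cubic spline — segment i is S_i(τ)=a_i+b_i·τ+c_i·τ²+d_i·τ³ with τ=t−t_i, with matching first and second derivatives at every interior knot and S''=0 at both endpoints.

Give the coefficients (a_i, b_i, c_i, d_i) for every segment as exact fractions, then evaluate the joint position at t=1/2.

  seg 0: a=-1 b=22/3 c=0 d=-4/3
  seg 1: a=5 b=10/3 c=-4 d=2/3
S(1/2) = 5/2

Δ: Δ0=6, Δ1=-2
row 1: diag=6, rhs=-48; c'=1/3, d'=-8
back: M1=-8
M: M0=0, M1=-8, M2=0
seg 0: a=-1, c=M0/2=0, d=(M1−M0)/(6·1)=-4/3, b=Δ0−h0·(2M0+M1)/6=22/3
seg 1: a=5, c=M1/2=-4, d=(M2−M1)/(6·2)=2/3, b=Δ1−h1·(2M1+M2)/6=10/3
t_q=1/2 → seg 0, τ=1/2; S=-1+22/3·τ+0·τ²+-4/3·τ³=5/2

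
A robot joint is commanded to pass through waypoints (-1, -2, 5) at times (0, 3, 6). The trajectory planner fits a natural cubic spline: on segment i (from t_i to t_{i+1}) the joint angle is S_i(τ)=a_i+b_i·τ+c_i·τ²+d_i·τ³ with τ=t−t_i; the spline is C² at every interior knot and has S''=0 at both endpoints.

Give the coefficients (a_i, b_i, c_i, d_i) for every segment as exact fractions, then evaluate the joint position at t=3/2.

Δ: Δ0=-1/3, Δ1=7/3
row 1: diag=12, rhs=16; c'=1/4, d'=4/3
back: M1=4/3
M: M0=0, M1=4/3, M2=0
seg 0: a=-1, c=M0/2=0, d=(M1−M0)/(6·3)=2/27, b=Δ0−h0·(2M0+M1)/6=-1
seg 1: a=-2, c=M1/2=2/3, d=(M2−M1)/(6·3)=-2/27, b=Δ1−h1·(2M1+M2)/6=1
t_q=3/2 → seg 0, τ=3/2; S=-1+-1·τ+0·τ²+2/27·τ³=-9/4

  seg 0: a=-1 b=-1 c=0 d=2/27
  seg 1: a=-2 b=1 c=2/3 d=-2/27
S(3/2) = -9/4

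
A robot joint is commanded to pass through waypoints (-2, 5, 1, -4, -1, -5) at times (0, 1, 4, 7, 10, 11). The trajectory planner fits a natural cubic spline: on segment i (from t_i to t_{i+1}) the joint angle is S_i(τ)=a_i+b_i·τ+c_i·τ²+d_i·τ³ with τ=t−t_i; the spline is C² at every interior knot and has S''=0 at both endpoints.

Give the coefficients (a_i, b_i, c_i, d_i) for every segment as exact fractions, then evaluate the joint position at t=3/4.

Δ: Δ0=7, Δ1=-4/3, Δ2=-5/3, Δ3=1, Δ4=-4
row 1: diag=8, rhs=-50; c'=3/8, d'=-25/4
row 2: denom=12−3·3/8=87/8; d'=(-2−3·-25/4)/(87/8)=134/87
row 3: denom=12−3·8/29=324/29; d'=(16−3·134/87)/(324/29)=55/54
row 4: denom=8−3·29/108=259/36; d'=(-30−3·55/54)/(259/36)=-170/37
back: M4=-170/37
back: M3=55/54−29/108·-170/37=250/111
back: M2=134/87−8/29·250/111=34/37
back: M1=-25/4−3/8·34/37=-244/37
M: M0=0, M1=-244/37, M2=34/37, M3=250/111, M4=-170/37, M5=0
seg 0: a=-2, c=M0/2=0, d=(M1−M0)/(6·1)=-122/111, b=Δ0−h0·(2M0+M1)/6=899/111
seg 1: a=5, c=M1/2=-122/37, d=(M2−M1)/(6·3)=139/333, b=Δ1−h1·(2M1+M2)/6=533/111
seg 2: a=1, c=M2/2=17/37, d=(M3−M2)/(6·3)=2/27, b=Δ2−h2·(2M2+M3)/6=-412/111
seg 3: a=-4, c=M3/2=125/111, d=(M4−M3)/(6·3)=-380/999, b=Δ3−h3·(2M3+M4)/6=116/111
seg 4: a=-1, c=M4/2=-85/37, d=(M5−M4)/(6·1)=85/111, b=Δ4−h4·(2M4+M5)/6=-274/111
t_q=3/4 → seg 0, τ=3/4; S=-2+899/111·τ+0·τ²+-122/111·τ³=4275/1184

  seg 0: a=-2 b=899/111 c=0 d=-122/111
  seg 1: a=5 b=533/111 c=-122/37 d=139/333
  seg 2: a=1 b=-412/111 c=17/37 d=2/27
  seg 3: a=-4 b=116/111 c=125/111 d=-380/999
  seg 4: a=-1 b=-274/111 c=-85/37 d=85/111
S(3/4) = 4275/1184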